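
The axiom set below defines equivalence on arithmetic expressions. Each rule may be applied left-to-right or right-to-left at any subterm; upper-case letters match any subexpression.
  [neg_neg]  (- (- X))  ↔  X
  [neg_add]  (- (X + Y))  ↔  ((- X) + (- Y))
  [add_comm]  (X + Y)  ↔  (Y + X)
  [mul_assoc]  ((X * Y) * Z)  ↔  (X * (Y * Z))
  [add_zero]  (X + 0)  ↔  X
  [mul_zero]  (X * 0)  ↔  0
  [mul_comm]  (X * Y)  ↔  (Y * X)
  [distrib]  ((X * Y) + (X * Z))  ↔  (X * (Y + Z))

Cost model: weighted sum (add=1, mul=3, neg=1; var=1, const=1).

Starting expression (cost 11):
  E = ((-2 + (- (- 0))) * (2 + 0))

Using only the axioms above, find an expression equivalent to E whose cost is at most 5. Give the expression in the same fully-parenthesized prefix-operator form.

(-2 * 2)   [cost 5]

(1) (- (- 0))  =[neg_neg →]=  0    ⊢ ((-2 + 0) * (2 + 0))
(2) (2 + 0)  =[add_zero →]=  2    ⊢ ((-2 + 0) * 2)
(3) (-2 + 0)  =[add_zero →]=  -2    ⊢ cost 5, within 5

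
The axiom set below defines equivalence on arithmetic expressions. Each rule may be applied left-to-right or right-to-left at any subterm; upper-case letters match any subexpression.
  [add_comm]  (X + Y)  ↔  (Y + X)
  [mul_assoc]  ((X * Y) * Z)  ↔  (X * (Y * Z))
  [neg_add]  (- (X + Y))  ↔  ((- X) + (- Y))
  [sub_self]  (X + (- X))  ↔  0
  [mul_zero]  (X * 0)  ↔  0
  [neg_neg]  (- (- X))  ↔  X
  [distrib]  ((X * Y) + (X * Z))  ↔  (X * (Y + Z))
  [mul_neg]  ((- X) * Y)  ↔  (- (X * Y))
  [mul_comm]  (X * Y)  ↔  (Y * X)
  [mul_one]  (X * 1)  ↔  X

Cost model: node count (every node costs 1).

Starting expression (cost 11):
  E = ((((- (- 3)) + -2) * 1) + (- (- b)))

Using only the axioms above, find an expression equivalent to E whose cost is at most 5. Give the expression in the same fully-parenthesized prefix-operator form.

((3 + -2) + b)   [cost 5]

(1) (((- (- 3)) + -2) * 1)  =[mul_one →]=  ((- (- 3)) + -2)    ⊢ (((- (- 3)) + -2) + (- (- b)))
(2) (- (- b))  =[neg_neg →]=  b    ⊢ (((- (- 3)) + -2) + b)
(3) (- (- 3))  =[neg_neg →]=  3    ⊢ cost 5, within 5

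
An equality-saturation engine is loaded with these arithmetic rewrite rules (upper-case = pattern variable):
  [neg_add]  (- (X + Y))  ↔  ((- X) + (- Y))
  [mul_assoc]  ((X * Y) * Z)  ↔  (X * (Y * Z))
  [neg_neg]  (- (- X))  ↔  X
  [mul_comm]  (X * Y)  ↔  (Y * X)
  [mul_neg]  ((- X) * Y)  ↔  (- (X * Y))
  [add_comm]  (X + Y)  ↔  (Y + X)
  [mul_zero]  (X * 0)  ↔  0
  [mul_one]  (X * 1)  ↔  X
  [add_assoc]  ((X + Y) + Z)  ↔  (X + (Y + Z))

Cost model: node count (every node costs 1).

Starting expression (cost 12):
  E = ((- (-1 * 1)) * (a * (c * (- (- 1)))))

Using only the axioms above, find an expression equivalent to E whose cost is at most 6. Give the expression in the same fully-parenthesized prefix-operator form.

((- -1) * (a * c))   [cost 6]

(1) (- (- 1))  =[neg_neg →]=  1    ⊢ ((- (-1 * 1)) * (a * (c * 1)))
(2) (-1 * 1)  =[mul_one →]=  -1    ⊢ ((- -1) * (a * (c * 1)))
(3) (c * 1)  =[mul_one →]=  c    ⊢ cost 6, within 6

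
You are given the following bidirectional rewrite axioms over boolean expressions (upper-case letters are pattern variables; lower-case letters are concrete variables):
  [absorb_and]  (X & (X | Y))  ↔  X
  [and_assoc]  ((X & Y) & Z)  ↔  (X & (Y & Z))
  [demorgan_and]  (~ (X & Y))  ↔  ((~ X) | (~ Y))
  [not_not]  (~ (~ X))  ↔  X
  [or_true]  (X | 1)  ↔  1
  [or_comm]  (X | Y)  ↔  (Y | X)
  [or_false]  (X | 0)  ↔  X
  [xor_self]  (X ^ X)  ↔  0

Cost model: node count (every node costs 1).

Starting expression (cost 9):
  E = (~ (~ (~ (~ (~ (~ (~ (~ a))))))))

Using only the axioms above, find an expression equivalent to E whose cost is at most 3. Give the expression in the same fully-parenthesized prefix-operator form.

1. [not_not →] (~ (~ (~ a)))  →  (~ a);  E = (~ (~ (~ (~ (~ (~ a))))))
2. [not_not →] (~ (~ (~ a)))  →  (~ a);  E = (~ (~ (~ (~ a))))
3. [not_not →] (~ (~ (~ a)))  →  (~ a);  cost 3 ≤ 3, done

(~ (~ a))   [cost 3]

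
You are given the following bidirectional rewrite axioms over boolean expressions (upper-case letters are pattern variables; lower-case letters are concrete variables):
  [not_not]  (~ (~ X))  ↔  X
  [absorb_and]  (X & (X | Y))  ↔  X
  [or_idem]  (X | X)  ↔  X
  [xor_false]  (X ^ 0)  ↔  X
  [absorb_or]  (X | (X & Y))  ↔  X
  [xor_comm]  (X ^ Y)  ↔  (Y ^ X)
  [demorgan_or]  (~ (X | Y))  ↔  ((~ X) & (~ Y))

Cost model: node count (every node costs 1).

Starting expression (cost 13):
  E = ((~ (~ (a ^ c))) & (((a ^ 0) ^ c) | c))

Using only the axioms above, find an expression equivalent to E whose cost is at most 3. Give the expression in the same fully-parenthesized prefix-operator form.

(1) (~ (~ (a ^ c)))  =[not_not →]=  (a ^ c)    ⊢ ((a ^ c) & (((a ^ 0) ^ c) | c))
(2) (a ^ 0)  =[xor_false →]=  a    ⊢ ((a ^ c) & ((a ^ c) | c))
(3) ((a ^ c) & ((a ^ c) | c))  =[absorb_and →]=  (a ^ c)    ⊢ cost 3, within 3

(a ^ c)   [cost 3]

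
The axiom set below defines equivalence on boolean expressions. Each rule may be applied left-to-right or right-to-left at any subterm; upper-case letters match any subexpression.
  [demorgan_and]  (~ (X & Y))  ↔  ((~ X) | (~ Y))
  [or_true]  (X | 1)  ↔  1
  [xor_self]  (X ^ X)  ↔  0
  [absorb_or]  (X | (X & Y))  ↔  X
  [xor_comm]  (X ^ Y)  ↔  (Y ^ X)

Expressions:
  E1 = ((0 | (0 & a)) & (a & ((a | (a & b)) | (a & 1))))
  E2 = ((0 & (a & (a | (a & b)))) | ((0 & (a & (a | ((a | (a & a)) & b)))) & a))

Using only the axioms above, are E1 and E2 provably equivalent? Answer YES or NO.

(1) (a | (a & b))  =[absorb_or →]=  a    ⊢ ((0 | (0 & a)) & (a & (a | (a & 1))))
(2) (0 | (0 & a))  =[absorb_or →]=  0    ⊢ (0 & (a & (a | (a & 1))))
(3) (a | (a & 1))  =[absorb_or →]=  a    ⊢ (0 & (a & a))
(4) a  =[absorb_or ←]=  (a | (a & b))    ⊢ (0 & (a & (a | (a & b))))
(5) (0 & (a & (a | (a & b))))  =[absorb_or ←]=  ((0 & (a & (a | (a & b)))) | ((0 & (a & (a | (a & b)))) & a))
(6) a  =[absorb_or ←]=  (a | (a & a))    ⊢ E2

YES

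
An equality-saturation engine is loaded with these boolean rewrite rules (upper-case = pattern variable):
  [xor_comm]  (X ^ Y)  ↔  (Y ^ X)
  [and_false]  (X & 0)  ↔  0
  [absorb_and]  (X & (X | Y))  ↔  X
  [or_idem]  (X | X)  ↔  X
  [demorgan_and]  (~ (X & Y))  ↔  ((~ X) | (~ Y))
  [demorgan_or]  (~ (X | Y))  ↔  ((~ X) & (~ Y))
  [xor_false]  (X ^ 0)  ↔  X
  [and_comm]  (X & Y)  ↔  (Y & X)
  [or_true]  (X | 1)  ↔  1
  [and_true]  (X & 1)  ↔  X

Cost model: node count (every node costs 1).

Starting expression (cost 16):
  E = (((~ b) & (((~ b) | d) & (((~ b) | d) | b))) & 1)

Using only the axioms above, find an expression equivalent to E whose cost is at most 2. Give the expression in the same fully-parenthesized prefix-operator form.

(1) (((~ b) | d) & (((~ b) | d) | b))  =[absorb_and →]=  ((~ b) | d)    ⊢ (((~ b) & ((~ b) | d)) & 1)
(2) ((~ b) & ((~ b) | d))  =[absorb_and →]=  (~ b)    ⊢ ((~ b) & 1)
(3) ((~ b) & 1)  =[and_true →]=  (~ b)    ⊢ cost 2, within 2

(~ b)   [cost 2]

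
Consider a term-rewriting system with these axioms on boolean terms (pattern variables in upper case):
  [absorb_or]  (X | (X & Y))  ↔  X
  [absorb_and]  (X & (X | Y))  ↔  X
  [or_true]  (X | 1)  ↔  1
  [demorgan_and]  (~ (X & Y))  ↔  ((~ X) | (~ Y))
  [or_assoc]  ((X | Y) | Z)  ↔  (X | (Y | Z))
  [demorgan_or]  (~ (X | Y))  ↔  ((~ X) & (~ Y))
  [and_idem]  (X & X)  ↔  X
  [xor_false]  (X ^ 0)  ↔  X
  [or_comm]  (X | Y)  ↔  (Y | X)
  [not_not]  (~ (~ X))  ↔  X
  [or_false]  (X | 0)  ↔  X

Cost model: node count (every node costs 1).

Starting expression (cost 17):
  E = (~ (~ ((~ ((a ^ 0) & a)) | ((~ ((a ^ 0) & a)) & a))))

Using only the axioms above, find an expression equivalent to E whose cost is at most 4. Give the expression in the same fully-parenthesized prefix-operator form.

(~ (a & a))   [cost 4]

step 1: absorb_or (→) rewrites ((~ ((a ^ 0) & a)) | ((~ ((a ^ 0) & a)) & a)) into (~ ((a ^ 0) & a)), now (~ (~ (~ ((a ^ 0) & a))))
step 2: not_not (→) rewrites (~ (~ (~ ((a ^ 0) & a)))) into (~ ((a ^ 0) & a))
step 3: xor_false (→) rewrites (a ^ 0) into a, reaching cost 4 (bound 4)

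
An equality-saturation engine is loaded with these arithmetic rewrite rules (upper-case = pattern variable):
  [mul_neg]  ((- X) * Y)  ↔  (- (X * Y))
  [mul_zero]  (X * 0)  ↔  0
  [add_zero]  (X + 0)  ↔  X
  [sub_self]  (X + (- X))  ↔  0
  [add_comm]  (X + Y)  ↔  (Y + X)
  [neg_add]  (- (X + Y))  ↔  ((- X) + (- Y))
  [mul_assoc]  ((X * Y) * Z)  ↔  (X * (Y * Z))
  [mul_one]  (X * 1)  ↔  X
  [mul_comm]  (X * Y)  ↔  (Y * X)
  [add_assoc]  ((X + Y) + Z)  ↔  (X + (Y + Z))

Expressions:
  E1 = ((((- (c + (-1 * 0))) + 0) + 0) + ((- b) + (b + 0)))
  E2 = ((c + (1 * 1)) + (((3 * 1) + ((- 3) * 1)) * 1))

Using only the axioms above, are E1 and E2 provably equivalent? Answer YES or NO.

NO

Every axiom is a valid identity, so a rewrite proof would force E1 and E2 to agree under every assignment.
At b=0, c=0: E1 = 0 but E2 = 1; they differ, so no derivation exists.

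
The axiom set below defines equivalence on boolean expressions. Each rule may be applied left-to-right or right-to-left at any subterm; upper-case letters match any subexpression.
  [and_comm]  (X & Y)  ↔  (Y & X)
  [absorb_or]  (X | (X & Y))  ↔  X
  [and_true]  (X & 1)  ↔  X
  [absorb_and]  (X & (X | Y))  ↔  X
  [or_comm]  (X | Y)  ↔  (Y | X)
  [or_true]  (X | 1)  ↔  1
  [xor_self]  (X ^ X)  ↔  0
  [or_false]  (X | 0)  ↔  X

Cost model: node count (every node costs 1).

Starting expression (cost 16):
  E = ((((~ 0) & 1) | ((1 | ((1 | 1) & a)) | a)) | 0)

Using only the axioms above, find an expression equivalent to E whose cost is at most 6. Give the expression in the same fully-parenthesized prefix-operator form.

(1) (1 | 1)  =[or_true →]=  1    ⊢ ((((~ 0) & 1) | ((1 | (1 & a)) | a)) | 0)
(2) ((~ 0) & 1)  =[and_true →]=  (~ 0)    ⊢ (((~ 0) | ((1 | (1 & a)) | a)) | 0)
(3) (((~ 0) | ((1 | (1 & a)) | a)) | 0)  =[or_false →]=  ((~ 0) | ((1 | (1 & a)) | a))
(4) ((~ 0) | ((1 | (1 & a)) | a))  =[or_comm →]=  (((1 | (1 & a)) | a) | (~ 0))
(5) (1 | (1 & a))  =[absorb_or →]=  1    ⊢ cost 6, within 6

((1 | a) | (~ 0))   [cost 6]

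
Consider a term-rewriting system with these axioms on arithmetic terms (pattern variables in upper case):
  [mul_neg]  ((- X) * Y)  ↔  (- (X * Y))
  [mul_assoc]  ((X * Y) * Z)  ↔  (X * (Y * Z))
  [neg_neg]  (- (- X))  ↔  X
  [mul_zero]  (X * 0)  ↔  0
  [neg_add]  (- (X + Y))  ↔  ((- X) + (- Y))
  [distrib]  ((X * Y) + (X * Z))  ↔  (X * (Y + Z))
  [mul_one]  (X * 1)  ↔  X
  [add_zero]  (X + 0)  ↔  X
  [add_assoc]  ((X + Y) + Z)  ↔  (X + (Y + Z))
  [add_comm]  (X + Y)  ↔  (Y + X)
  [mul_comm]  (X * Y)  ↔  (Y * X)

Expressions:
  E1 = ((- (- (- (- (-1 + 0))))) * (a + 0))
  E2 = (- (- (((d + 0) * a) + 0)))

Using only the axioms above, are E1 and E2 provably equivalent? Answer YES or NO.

NO

The axioms are sound identities: if E1 ↔* E2 then E1 and E2 evaluate identically under any assignment.
Under a=1, d=0: E1 evaluates to -1, E2 to 0. Distinct ⇒ no rewrite sequence connects them.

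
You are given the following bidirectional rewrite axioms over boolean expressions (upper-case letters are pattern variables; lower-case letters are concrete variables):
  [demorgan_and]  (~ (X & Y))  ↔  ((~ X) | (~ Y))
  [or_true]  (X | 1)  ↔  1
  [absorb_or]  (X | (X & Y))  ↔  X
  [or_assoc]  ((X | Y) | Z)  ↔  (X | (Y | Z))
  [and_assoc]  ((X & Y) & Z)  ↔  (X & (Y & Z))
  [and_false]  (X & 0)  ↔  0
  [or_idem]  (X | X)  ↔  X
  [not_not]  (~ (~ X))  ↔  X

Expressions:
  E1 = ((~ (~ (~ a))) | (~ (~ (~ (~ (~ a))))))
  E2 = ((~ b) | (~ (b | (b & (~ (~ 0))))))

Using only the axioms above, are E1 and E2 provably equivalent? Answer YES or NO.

Every axiom is a valid identity, so a rewrite proof would force E1 and E2 to agree under every assignment.
At a=0, b=1: E1 = 1 but E2 = 0; they differ, so no derivation exists.

NO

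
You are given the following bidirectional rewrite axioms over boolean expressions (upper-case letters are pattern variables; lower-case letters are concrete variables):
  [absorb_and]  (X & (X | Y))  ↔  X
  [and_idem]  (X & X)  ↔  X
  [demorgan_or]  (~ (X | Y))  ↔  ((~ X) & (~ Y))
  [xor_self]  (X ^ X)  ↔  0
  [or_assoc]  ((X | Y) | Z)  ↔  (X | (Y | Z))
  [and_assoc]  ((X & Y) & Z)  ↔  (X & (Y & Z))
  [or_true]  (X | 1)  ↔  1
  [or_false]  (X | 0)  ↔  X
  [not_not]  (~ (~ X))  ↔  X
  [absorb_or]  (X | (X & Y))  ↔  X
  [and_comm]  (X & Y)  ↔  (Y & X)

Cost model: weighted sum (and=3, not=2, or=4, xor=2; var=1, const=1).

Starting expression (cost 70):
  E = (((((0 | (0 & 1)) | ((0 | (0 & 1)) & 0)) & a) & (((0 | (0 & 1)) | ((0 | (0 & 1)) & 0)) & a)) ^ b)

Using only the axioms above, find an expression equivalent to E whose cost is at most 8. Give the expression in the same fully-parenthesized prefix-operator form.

step 1: and_idem (→) rewrites ((((0 | (0 & 1)) | ((0 | (0 & 1)) & 0)) & a) & (((0 | (0 & 1)) | ((0 | (0 & 1)) & 0)) & a)) into (((0 | (0 & 1)) | ((0 | (0 & 1)) & 0)) & a), now ((((0 | (0 & 1)) | ((0 | (0 & 1)) & 0)) & a) ^ b)
step 2: absorb_or (→) rewrites ((0 | (0 & 1)) | ((0 | (0 & 1)) & 0)) into (0 | (0 & 1)), now (((0 | (0 & 1)) & a) ^ b)
step 3: absorb_or (→) rewrites (0 | (0 & 1)) into 0, reaching cost 8 (bound 8)

((0 & a) ^ b)   [cost 8]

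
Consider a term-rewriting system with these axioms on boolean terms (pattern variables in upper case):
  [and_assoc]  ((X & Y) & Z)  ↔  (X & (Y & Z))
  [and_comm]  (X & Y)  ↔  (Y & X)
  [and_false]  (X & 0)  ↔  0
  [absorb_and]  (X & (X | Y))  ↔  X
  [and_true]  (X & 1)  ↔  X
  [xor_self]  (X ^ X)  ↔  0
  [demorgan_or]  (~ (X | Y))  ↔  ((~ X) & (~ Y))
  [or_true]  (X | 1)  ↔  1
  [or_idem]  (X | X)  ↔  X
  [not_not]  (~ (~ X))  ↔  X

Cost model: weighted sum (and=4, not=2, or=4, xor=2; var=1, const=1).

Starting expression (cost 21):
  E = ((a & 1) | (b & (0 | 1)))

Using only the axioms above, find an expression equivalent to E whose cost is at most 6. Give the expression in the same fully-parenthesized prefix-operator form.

step 1: and_true (→) rewrites (a & 1) into a, now (a | (b & (0 | 1)))
step 2: or_true (→) rewrites (0 | 1) into 1, now (a | (b & 1))
step 3: and_true (→) rewrites (b & 1) into b, reaching cost 6 (bound 6)

(a | b)   [cost 6]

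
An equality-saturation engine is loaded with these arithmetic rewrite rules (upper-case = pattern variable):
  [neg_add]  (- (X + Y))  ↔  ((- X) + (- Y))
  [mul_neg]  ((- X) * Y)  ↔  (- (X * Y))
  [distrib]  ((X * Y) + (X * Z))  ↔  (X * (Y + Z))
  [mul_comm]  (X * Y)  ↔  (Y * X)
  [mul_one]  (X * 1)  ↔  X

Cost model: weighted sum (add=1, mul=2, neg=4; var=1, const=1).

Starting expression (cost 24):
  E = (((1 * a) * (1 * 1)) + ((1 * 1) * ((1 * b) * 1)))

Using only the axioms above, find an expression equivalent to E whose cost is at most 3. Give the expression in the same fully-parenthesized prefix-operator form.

(a + b)   [cost 3]

step 1: mul_one (→) rewrites ((1 * b) * 1) into (1 * b), now (((1 * a) * (1 * 1)) + ((1 * 1) * (1 * b)))
step 2: mul_comm (→) rewrites ((1 * 1) * (1 * b)) into ((1 * b) * (1 * 1)), now (((1 * a) * (1 * 1)) + ((1 * b) * (1 * 1)))
step 3: mul_one (→) rewrites (1 * 1) into 1, now (((1 * a) * (1 * 1)) + ((1 * b) * 1))
step 4: mul_comm (→) rewrites (1 * a) into (a * 1), now (((a * 1) * (1 * 1)) + ((1 * b) * 1))
step 5: mul_one (→) rewrites (1 * 1) into 1, now (((a * 1) * 1) + ((1 * b) * 1))
step 6: mul_one (→) rewrites (a * 1) into a, now ((a * 1) + ((1 * b) * 1))
step 7: mul_comm (→) rewrites (1 * b) into (b * 1), now ((a * 1) + ((b * 1) * 1))
step 8: mul_one (→) rewrites (b * 1) into b, now ((a * 1) + (b * 1))
step 9: mul_one (→) rewrites (a * 1) into a, now (a + (b * 1))
step 10: mul_one (→) rewrites (b * 1) into b, reaching cost 3 (bound 3)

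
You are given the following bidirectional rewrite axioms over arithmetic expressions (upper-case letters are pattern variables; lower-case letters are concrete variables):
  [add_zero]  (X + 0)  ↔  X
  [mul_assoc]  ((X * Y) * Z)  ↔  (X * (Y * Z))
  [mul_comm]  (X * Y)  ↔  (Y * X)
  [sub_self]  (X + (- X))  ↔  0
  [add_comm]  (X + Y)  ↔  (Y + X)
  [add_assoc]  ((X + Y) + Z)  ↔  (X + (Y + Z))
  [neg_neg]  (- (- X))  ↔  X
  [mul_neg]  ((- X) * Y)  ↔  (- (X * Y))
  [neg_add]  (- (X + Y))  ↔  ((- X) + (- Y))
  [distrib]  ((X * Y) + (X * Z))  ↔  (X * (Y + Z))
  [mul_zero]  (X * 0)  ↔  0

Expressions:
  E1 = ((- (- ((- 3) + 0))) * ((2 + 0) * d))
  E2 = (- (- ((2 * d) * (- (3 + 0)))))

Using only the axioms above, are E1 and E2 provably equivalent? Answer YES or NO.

YES

1. [add_zero →] ((- 3) + 0)  →  (- 3);  E1 = ((- (- (- 3))) * ((2 + 0) * d))
2. [add_zero →] (2 + 0)  →  2;  E1 = ((- (- (- 3))) * (2 * d))
3. [neg_neg →] (- (- (- 3)))  →  (- 3);  E1 = ((- 3) * (2 * d))
4. [mul_comm →] ((- 3) * (2 * d))  →  ((2 * d) * (- 3))
5. [add_zero ←] 3  →  (3 + 0);  E1 = ((2 * d) * (- (3 + 0)))
6. [neg_neg ←] ((2 * d) * (- (3 + 0)))  →  (- (- ((2 * d) * (- (3 + 0)))));  this is E2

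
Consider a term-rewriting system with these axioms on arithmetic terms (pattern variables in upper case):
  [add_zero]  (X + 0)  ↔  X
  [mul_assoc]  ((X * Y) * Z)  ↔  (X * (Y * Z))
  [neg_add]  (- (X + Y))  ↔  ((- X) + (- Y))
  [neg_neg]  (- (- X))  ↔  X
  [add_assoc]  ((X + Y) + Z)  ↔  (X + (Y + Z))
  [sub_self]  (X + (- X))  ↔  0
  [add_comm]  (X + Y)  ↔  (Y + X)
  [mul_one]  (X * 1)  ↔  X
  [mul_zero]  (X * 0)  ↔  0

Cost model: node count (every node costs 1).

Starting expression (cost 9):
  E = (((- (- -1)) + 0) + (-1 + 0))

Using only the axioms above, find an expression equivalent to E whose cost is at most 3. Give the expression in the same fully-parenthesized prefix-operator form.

(1) ((- (- -1)) + 0)  =[add_zero →]=  (- (- -1))    ⊢ ((- (- -1)) + (-1 + 0))
(2) (-1 + 0)  =[add_zero →]=  -1    ⊢ ((- (- -1)) + -1)
(3) (- (- -1))  =[neg_neg →]=  -1    ⊢ cost 3, within 3

(-1 + -1)   [cost 3]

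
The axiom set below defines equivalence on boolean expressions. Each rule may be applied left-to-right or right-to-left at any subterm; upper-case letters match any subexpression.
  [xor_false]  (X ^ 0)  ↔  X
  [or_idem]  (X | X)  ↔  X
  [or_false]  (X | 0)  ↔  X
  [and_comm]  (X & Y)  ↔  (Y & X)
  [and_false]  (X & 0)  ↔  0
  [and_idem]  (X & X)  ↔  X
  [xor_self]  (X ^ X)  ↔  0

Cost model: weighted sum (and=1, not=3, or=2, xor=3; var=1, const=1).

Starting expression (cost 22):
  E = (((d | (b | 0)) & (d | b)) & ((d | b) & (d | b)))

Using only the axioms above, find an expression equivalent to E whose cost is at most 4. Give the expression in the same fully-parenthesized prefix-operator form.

(1) (b | 0)  =[or_false →]=  b    ⊢ (((d | b) & (d | b)) & ((d | b) & (d | b)))
(2) (((d | b) & (d | b)) & ((d | b) & (d | b)))  =[and_idem →]=  ((d | b) & (d | b))
(3) ((d | b) & (d | b))  =[and_idem →]=  (d | b)    ⊢ cost 4, within 4

(d | b)   [cost 4]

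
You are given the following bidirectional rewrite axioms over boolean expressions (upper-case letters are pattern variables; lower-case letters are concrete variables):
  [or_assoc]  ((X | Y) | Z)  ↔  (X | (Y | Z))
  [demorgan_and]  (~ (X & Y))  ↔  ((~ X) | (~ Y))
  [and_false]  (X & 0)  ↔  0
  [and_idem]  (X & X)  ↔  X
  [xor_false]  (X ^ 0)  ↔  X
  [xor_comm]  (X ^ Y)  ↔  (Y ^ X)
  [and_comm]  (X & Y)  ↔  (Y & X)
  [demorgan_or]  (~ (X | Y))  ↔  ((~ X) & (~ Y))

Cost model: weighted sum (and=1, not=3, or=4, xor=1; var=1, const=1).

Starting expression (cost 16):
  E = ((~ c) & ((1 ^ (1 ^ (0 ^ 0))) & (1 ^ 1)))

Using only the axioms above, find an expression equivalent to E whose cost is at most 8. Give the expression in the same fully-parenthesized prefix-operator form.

1. [xor_false →] (0 ^ 0)  →  0;  E = ((~ c) & ((1 ^ (1 ^ 0)) & (1 ^ 1)))
2. [xor_false →] (1 ^ 0)  →  1;  E = ((~ c) & ((1 ^ 1) & (1 ^ 1)))
3. [and_idem →] ((1 ^ 1) & (1 ^ 1))  →  (1 ^ 1);  cost 8 ≤ 8, done

((~ c) & (1 ^ 1))   [cost 8]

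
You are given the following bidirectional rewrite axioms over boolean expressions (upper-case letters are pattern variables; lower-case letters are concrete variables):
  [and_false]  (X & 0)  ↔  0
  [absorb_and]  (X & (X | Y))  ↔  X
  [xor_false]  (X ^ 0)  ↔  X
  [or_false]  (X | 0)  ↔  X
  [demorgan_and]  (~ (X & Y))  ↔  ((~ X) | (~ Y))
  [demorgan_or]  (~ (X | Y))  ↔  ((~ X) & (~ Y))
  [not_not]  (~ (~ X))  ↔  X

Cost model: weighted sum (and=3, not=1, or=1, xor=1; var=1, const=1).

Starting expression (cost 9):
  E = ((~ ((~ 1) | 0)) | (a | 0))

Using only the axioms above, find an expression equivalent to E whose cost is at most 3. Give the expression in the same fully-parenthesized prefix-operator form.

(1 | a)   [cost 3]

(1) ((~ 1) | 0)  =[or_false →]=  (~ 1)    ⊢ ((~ (~ 1)) | (a | 0))
(2) (~ (~ 1))  =[not_not →]=  1    ⊢ (1 | (a | 0))
(3) (a | 0)  =[or_false →]=  a    ⊢ cost 3, within 3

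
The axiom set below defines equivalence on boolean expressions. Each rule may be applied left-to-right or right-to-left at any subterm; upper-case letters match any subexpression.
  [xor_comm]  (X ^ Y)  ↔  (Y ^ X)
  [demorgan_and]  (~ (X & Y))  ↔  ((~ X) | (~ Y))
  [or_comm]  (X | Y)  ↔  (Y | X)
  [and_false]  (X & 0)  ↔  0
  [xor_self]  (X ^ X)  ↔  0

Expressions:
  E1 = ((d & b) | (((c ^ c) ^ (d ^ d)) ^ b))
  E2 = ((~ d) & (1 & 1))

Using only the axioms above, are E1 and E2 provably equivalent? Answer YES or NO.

The axioms are sound identities: if E1 ↔* E2 then E1 and E2 evaluate identically under any assignment.
Under b=0, c=0, d=0: E1 evaluates to 0, E2 to 1. Distinct ⇒ no rewrite sequence connects them.

NO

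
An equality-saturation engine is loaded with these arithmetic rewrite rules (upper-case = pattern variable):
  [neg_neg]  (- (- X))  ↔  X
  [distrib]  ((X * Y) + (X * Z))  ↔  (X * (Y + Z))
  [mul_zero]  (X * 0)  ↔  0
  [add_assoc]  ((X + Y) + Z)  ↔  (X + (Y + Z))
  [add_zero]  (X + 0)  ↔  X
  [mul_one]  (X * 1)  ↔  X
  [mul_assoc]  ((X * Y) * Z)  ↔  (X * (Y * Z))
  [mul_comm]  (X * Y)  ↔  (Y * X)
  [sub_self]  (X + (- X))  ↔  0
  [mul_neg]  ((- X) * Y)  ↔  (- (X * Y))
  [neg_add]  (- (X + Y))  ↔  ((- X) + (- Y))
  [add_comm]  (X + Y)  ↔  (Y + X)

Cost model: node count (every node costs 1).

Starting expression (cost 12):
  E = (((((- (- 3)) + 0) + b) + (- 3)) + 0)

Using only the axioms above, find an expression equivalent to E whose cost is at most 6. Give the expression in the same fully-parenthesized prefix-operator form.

((- 3) + (3 + b))   [cost 6]

(1) (((((- (- 3)) + 0) + b) + (- 3)) + 0)  =[add_assoc →]=  ((((- (- 3)) + 0) + b) + ((- 3) + 0))
(2) (- (- 3))  =[neg_neg →]=  3    ⊢ (((3 + 0) + b) + ((- 3) + 0))
(3) ((- 3) + 0)  =[add_zero →]=  (- 3)    ⊢ (((3 + 0) + b) + (- 3))
(4) (((3 + 0) + b) + (- 3))  =[add_comm →]=  ((- 3) + ((3 + 0) + b))
(5) (3 + 0)  =[add_zero →]=  3    ⊢ cost 6, within 6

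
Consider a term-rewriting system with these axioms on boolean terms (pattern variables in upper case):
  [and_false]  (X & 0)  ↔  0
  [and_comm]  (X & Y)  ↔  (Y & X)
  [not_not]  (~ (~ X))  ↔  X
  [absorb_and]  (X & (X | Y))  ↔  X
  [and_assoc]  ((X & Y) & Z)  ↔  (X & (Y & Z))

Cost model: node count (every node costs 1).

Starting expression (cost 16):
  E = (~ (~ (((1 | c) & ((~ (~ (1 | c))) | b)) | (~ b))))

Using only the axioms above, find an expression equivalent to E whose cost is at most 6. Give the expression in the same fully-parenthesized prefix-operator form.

1. [not_not →] (~ (~ (1 | c)))  →  (1 | c);  E = (~ (~ (((1 | c) & ((1 | c) | b)) | (~ b))))
2. [not_not →] (~ (~ (((1 | c) & ((1 | c) | b)) | (~ b))))  →  (((1 | c) & ((1 | c) | b)) | (~ b))
3. [absorb_and →] ((1 | c) & ((1 | c) | b))  →  (1 | c);  cost 6 ≤ 6, done

((1 | c) | (~ b))   [cost 6]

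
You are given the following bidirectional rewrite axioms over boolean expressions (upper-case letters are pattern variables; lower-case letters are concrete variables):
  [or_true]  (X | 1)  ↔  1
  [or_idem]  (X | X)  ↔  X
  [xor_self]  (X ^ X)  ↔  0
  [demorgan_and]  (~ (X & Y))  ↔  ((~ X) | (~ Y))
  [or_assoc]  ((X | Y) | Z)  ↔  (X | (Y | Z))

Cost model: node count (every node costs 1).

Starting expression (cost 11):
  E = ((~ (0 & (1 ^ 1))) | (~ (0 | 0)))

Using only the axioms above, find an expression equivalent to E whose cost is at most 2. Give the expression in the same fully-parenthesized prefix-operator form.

1. [xor_self →] (1 ^ 1)  →  0;  E = ((~ (0 & 0)) | (~ (0 | 0)))
2. [demorgan_and →] (~ (0 & 0))  →  ((~ 0) | (~ 0));  E = (((~ 0) | (~ 0)) | (~ (0 | 0)))
3. [or_idem →] ((~ 0) | (~ 0))  →  (~ 0);  E = ((~ 0) | (~ (0 | 0)))
4. [or_idem →] (0 | 0)  →  0;  E = ((~ 0) | (~ 0))
5. [or_idem →] ((~ 0) | (~ 0))  →  (~ 0);  cost 2 ≤ 2, done

(~ 0)   [cost 2]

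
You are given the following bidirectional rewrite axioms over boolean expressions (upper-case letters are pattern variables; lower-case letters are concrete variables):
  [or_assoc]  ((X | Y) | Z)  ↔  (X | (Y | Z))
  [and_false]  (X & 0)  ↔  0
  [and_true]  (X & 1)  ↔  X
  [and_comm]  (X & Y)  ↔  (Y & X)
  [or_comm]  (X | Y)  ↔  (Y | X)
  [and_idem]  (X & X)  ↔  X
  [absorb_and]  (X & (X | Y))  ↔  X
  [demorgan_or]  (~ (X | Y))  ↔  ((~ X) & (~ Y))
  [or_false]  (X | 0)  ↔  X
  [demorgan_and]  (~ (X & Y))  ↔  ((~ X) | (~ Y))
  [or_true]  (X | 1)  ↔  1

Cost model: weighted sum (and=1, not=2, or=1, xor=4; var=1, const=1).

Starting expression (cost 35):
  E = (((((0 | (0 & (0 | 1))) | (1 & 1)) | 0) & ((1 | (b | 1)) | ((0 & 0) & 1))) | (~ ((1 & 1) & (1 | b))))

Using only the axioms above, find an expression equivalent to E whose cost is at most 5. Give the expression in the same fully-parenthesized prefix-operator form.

(1 | (~ 1))   [cost 5]

step 1: absorb_and (→) rewrites (0 & (0 | 1)) into 0, now (((((0 | 0) | (1 & 1)) | 0) & ((1 | (b | 1)) | ((0 & 0) & 1))) | (~ ((1 & 1) & (1 | b))))
step 2: or_comm (→) rewrites ((0 | 0) | (1 & 1)) into ((1 & 1) | (0 | 0)), now (((((1 & 1) | (0 | 0)) | 0) & ((1 | (b | 1)) | ((0 & 0) & 1))) | (~ ((1 & 1) & (1 | b))))
step 3: or_false (→) rewrites (0 | 0) into 0, now (((((1 & 1) | 0) | 0) & ((1 | (b | 1)) | ((0 & 0) & 1))) | (~ ((1 & 1) & (1 | b))))
step 4: or_false (→) rewrites ((1 & 1) | 0) into (1 & 1), now ((((1 & 1) | 0) & ((1 | (b | 1)) | ((0 & 0) & 1))) | (~ ((1 & 1) & (1 | b))))
step 5: and_idem (→) rewrites (1 & 1) into 1, now (((1 | 0) & ((1 | (b | 1)) | ((0 & 0) & 1))) | (~ ((1 & 1) & (1 | b))))
step 6: or_true (→) rewrites (b | 1) into 1, now (((1 | 0) & ((1 | 1) | ((0 & 0) & 1))) | (~ ((1 & 1) & (1 | b))))
step 7: or_true (→) rewrites (1 | 1) into 1, now (((1 | 0) & (1 | ((0 & 0) & 1))) | (~ ((1 & 1) & (1 | b))))
step 8: and_true (→) rewrites ((0 & 0) & 1) into (0 & 0), now (((1 | 0) & (1 | (0 & 0))) | (~ ((1 & 1) & (1 | b))))
step 9: and_true (→) rewrites (1 & 1) into 1, now (((1 | 0) & (1 | (0 & 0))) | (~ (1 & (1 | b))))
step 10: or_false (→) rewrites (1 | 0) into 1, now ((1 & (1 | (0 & 0))) | (~ (1 & (1 | b))))
step 11: absorb_and (→) rewrites (1 & (1 | b)) into 1, now ((1 & (1 | (0 & 0))) | (~ 1))
step 12: and_idem (→) rewrites (0 & 0) into 0, now ((1 & (1 | 0)) | (~ 1))
step 13: absorb_and (→) rewrites (1 & (1 | 0)) into 1, reaching cost 5 (bound 5)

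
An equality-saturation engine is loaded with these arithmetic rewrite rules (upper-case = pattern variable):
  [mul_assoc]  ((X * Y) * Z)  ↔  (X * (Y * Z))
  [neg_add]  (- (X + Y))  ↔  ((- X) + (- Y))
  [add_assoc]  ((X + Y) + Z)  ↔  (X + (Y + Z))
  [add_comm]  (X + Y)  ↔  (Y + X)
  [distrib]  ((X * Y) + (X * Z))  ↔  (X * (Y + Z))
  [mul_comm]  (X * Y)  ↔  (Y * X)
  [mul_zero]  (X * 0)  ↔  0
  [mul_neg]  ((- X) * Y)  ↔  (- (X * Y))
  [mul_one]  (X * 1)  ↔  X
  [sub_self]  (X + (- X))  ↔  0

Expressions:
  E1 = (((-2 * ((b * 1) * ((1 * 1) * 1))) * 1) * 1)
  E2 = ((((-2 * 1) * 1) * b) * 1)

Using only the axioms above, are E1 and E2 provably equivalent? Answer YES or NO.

YES

(1) ((1 * 1) * 1)  =[mul_one →]=  (1 * 1)    ⊢ (((-2 * ((b * 1) * (1 * 1))) * 1) * 1)
(2) (1 * 1)  =[mul_one →]=  1    ⊢ (((-2 * ((b * 1) * 1)) * 1) * 1)
(3) ((-2 * ((b * 1) * 1)) * 1)  =[mul_one →]=  (-2 * ((b * 1) * 1))    ⊢ ((-2 * ((b * 1) * 1)) * 1)
(4) ((-2 * ((b * 1) * 1)) * 1)  =[mul_one →]=  (-2 * ((b * 1) * 1))
(5) ((b * 1) * 1)  =[mul_one →]=  (b * 1)    ⊢ (-2 * (b * 1))
(6) (b * 1)  =[mul_one →]=  b    ⊢ (-2 * b)
(7) (-2 * b)  =[mul_one ←]=  ((-2 * b) * 1)
(8) -2  =[mul_one ←]=  (-2 * 1)    ⊢ (((-2 * 1) * b) * 1)
(9) (-2 * 1)  =[mul_one ←]=  ((-2 * 1) * 1)    ⊢ E2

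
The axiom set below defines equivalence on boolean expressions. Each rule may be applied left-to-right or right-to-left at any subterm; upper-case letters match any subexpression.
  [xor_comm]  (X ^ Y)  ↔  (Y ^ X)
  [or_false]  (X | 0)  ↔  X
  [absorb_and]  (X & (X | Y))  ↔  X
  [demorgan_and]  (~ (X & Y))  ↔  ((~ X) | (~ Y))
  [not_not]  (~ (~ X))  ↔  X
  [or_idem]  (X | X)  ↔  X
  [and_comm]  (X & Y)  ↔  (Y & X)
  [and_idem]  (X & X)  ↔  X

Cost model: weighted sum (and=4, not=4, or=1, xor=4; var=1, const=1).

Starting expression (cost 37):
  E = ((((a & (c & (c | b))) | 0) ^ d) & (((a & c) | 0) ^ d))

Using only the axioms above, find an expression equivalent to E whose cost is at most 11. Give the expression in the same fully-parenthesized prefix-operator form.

1. [absorb_and →] (c & (c | b))  →  c;  E = ((((a & c) | 0) ^ d) & (((a & c) | 0) ^ d))
2. [and_idem →] ((((a & c) | 0) ^ d) & (((a & c) | 0) ^ d))  →  (((a & c) | 0) ^ d)
3. [or_false →] ((a & c) | 0)  →  (a & c);  cost 11 ≤ 11, done

((a & c) ^ d)   [cost 11]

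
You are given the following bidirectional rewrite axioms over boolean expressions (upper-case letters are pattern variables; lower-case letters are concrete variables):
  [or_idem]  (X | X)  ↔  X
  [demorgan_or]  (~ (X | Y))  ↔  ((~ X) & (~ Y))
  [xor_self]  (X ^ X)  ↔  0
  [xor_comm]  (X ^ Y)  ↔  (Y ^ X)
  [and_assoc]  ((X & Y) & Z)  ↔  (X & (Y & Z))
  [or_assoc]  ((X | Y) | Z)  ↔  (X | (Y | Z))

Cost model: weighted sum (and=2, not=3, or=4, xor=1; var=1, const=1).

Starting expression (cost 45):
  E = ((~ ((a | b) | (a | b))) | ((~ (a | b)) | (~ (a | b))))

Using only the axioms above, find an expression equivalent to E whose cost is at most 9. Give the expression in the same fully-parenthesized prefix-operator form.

(1) ((~ (a | b)) | (~ (a | b)))  =[or_idem →]=  (~ (a | b))    ⊢ ((~ ((a | b) | (a | b))) | (~ (a | b)))
(2) ((a | b) | (a | b))  =[or_idem →]=  (a | b)    ⊢ ((~ (a | b)) | (~ (a | b)))
(3) ((~ (a | b)) | (~ (a | b)))  =[or_idem →]=  (~ (a | b))    ⊢ cost 9, within 9

(~ (a | b))   [cost 9]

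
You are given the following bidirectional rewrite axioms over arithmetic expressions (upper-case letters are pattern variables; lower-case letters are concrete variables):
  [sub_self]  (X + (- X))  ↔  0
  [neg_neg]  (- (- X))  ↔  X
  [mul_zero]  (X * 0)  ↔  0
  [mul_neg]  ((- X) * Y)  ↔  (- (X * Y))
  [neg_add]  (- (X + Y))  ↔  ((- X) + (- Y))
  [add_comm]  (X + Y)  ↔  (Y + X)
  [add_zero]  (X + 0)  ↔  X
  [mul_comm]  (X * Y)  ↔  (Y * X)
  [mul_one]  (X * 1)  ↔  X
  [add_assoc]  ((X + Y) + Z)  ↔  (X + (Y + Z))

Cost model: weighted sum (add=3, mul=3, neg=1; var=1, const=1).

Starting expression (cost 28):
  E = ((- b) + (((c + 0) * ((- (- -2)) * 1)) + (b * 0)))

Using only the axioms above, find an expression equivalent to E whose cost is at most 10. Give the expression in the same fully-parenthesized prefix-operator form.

step 1: neg_neg (→) rewrites (- (- -2)) into -2, now ((- b) + (((c + 0) * (-2 * 1)) + (b * 0)))
step 2: mul_one (→) rewrites (-2 * 1) into -2, now ((- b) + (((c + 0) * -2) + (b * 0)))
step 3: mul_zero (→) rewrites (b * 0) into 0, now ((- b) + (((c + 0) * -2) + 0))
step 4: add_zero (→) rewrites (c + 0) into c, now ((- b) + ((c * -2) + 0))
step 5: add_zero (→) rewrites ((c * -2) + 0) into (c * -2), reaching cost 10 (bound 10)

((- b) + (c * -2))   [cost 10]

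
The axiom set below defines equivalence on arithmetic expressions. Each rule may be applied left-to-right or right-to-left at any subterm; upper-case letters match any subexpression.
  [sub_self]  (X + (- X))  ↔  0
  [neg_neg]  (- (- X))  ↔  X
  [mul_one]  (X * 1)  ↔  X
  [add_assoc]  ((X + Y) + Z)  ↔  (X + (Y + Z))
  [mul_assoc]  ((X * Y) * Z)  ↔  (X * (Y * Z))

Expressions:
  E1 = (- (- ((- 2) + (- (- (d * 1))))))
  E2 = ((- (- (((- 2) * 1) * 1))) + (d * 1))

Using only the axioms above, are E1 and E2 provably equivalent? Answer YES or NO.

YES

step 1: mul_one (→) rewrites (d * 1) into d, now (- (- ((- 2) + (- (- d)))))
step 2: neg_neg (→) rewrites (- (- d)) into d, now (- (- ((- 2) + d)))
step 3: neg_neg (→) rewrites (- (- ((- 2) + d))) into ((- 2) + d)
step 4: mul_one (←) rewrites d into (d * 1), now ((- 2) + (d * 1))
step 5: mul_one (←) rewrites (- 2) into ((- 2) * 1), now (((- 2) * 1) + (d * 1))
step 6: mul_one (←) rewrites ((- 2) * 1) into (((- 2) * 1) * 1), now ((((- 2) * 1) * 1) + (d * 1))
step 7: neg_neg (←) rewrites (((- 2) * 1) * 1) into (- (- (((- 2) * 1) * 1))), which is E2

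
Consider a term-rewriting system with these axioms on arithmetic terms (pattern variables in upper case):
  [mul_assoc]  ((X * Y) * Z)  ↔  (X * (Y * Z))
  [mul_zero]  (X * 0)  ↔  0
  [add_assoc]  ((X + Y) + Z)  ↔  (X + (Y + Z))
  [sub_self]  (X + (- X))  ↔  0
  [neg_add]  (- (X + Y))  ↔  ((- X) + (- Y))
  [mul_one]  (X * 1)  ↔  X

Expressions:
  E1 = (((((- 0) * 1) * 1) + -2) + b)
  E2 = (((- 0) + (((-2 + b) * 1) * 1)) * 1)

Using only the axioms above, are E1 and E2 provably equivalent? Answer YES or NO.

YES

step 1: mul_one (→) rewrites ((- 0) * 1) into (- 0), now ((((- 0) * 1) + -2) + b)
step 2: add_assoc (→) rewrites ((((- 0) * 1) + -2) + b) into (((- 0) * 1) + (-2 + b))
step 3: mul_one (→) rewrites ((- 0) * 1) into (- 0), now ((- 0) + (-2 + b))
step 4: mul_one (←) rewrites (-2 + b) into ((-2 + b) * 1), now ((- 0) + ((-2 + b) * 1))
step 5: mul_one (←) rewrites ((-2 + b) * 1) into (((-2 + b) * 1) * 1), now ((- 0) + (((-2 + b) * 1) * 1))
step 6: mul_one (←) rewrites ((- 0) + (((-2 + b) * 1) * 1)) into (((- 0) + (((-2 + b) * 1) * 1)) * 1), which is E2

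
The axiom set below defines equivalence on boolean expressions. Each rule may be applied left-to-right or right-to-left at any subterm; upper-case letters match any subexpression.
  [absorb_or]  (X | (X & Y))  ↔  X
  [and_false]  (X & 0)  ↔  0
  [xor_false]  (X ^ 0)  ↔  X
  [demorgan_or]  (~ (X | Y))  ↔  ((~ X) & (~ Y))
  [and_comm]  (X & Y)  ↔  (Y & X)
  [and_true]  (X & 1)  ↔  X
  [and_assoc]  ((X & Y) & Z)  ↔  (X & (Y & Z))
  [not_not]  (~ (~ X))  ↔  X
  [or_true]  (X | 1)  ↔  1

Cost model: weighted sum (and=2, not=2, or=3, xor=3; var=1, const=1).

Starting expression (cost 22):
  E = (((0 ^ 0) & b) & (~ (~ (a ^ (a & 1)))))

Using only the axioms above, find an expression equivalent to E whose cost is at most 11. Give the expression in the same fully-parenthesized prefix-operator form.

1. [and_true →] (a & 1)  →  a;  E = (((0 ^ 0) & b) & (~ (~ (a ^ a))))
2. [not_not →] (~ (~ (a ^ a)))  →  (a ^ a);  E = (((0 ^ 0) & b) & (a ^ a))
3. [xor_false →] (0 ^ 0)  →  0;  cost 11 ≤ 11, done

((0 & b) & (a ^ a))   [cost 11]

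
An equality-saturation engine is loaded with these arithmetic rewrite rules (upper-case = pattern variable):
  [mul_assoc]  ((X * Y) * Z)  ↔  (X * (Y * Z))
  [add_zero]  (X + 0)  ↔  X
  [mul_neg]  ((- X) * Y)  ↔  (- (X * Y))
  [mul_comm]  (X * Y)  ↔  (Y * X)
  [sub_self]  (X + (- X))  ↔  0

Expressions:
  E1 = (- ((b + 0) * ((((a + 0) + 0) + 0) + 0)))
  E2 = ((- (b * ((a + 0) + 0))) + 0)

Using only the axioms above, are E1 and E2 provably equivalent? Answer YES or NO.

YES

(1) (a + 0)  =[add_zero →]=  a    ⊢ (- ((b + 0) * (((a + 0) + 0) + 0)))
(2) ((a + 0) + 0)  =[add_zero →]=  (a + 0)    ⊢ (- ((b + 0) * ((a + 0) + 0)))
(3) (b + 0)  =[add_zero →]=  b    ⊢ (- (b * ((a + 0) + 0)))
(4) (- (b * ((a + 0) + 0)))  =[add_zero ←]=  ((- (b * ((a + 0) + 0))) + 0)    ⊢ E2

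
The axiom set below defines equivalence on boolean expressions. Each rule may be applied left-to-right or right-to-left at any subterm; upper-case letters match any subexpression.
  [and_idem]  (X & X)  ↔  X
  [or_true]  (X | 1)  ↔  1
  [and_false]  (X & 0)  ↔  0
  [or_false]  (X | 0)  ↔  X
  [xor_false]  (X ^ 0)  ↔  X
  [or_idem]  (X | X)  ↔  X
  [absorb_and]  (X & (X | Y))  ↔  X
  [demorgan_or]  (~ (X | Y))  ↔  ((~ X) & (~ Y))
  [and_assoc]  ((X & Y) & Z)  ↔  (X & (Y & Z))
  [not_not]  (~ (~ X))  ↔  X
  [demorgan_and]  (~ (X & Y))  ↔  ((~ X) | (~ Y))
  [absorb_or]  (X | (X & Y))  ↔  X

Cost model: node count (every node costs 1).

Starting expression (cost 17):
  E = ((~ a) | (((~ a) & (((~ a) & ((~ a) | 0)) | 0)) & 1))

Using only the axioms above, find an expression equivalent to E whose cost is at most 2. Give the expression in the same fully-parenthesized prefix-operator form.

(~ a)   [cost 2]

(1) ((~ a) & ((~ a) | 0))  =[absorb_and →]=  (~ a)    ⊢ ((~ a) | (((~ a) & ((~ a) | 0)) & 1))
(2) ((~ a) & ((~ a) | 0))  =[absorb_and →]=  (~ a)    ⊢ ((~ a) | ((~ a) & 1))
(3) ((~ a) | ((~ a) & 1))  =[absorb_or →]=  (~ a)    ⊢ cost 2, within 2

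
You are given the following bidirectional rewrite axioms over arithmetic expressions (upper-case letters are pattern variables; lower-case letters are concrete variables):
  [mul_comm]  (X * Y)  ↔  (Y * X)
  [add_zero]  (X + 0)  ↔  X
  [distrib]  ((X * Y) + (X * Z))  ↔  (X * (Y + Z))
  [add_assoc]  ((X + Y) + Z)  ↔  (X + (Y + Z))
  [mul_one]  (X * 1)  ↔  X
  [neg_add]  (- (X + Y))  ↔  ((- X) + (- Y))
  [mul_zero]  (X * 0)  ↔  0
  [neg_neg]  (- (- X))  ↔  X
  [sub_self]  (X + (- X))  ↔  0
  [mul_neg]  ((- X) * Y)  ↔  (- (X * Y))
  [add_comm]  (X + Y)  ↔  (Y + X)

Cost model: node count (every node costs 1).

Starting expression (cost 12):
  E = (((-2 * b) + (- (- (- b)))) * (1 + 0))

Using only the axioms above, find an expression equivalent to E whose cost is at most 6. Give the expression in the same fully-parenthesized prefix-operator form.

(1) (1 + 0)  =[add_zero →]=  1    ⊢ (((-2 * b) + (- (- (- b)))) * 1)
(2) (((-2 * b) + (- (- (- b)))) * 1)  =[mul_one →]=  ((-2 * b) + (- (- (- b))))
(3) (- (- b))  =[neg_neg →]=  b    ⊢ cost 6, within 6

((-2 * b) + (- b))   [cost 6]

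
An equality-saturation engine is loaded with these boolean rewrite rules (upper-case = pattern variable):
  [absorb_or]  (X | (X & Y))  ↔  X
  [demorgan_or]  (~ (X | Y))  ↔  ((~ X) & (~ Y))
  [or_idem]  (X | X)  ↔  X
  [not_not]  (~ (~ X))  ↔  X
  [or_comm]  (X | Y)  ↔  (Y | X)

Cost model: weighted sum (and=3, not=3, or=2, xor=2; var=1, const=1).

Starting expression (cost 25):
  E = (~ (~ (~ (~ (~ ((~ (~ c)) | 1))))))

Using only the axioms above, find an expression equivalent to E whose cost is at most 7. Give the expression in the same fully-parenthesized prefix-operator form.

(~ (c | 1))   [cost 7]

step 1: not_not (→) rewrites (~ (~ ((~ (~ c)) | 1))) into ((~ (~ c)) | 1), now (~ (~ (~ ((~ (~ c)) | 1))))
step 2: not_not (→) rewrites (~ (~ ((~ (~ c)) | 1))) into ((~ (~ c)) | 1), now (~ ((~ (~ c)) | 1))
step 3: not_not (→) rewrites (~ (~ c)) into c, reaching cost 7 (bound 7)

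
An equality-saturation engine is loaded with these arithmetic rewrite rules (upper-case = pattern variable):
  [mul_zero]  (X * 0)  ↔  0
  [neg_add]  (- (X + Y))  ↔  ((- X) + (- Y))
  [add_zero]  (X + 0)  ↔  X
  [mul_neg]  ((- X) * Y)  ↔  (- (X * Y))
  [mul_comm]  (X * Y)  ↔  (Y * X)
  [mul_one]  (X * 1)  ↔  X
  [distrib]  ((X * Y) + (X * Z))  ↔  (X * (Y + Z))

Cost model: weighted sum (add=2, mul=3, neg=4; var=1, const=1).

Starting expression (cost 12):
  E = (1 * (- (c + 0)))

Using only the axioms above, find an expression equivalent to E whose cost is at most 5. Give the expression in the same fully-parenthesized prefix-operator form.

(- c)   [cost 5]

1. [add_zero →] (c + 0)  →  c;  E = (1 * (- c))
2. [mul_comm →] (1 * (- c))  →  ((- c) * 1)
3. [mul_one →] ((- c) * 1)  →  (- c);  cost 5 ≤ 5, done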